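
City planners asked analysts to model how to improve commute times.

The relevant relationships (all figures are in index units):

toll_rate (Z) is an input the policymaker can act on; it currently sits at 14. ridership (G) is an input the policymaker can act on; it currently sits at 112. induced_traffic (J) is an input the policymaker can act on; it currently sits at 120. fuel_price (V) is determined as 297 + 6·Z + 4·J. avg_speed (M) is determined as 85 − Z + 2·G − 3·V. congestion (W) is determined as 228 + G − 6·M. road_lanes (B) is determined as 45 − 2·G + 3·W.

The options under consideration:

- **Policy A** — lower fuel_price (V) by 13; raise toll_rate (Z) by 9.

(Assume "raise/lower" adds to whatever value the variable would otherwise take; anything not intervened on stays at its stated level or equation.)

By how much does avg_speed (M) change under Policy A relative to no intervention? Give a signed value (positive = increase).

-132

Baseline:
  Z = 14
  G = 112
  J = 120
  V = 297 + 6·14 + 4·120 = 861
  M = 85 − 14 + 2·112 − 3·861 = -2288
Policy A (V − 13, Z + 9):
  Z = 14 + 9 = 23
  G = 112
  J = 120
  V = 297 + 6·23 + 4·120 (−13 from intervention) = 902
  M = 85 − 23 + 2·112 − 3·902 = -2420
Change in M: -2420 − (-2288) = -132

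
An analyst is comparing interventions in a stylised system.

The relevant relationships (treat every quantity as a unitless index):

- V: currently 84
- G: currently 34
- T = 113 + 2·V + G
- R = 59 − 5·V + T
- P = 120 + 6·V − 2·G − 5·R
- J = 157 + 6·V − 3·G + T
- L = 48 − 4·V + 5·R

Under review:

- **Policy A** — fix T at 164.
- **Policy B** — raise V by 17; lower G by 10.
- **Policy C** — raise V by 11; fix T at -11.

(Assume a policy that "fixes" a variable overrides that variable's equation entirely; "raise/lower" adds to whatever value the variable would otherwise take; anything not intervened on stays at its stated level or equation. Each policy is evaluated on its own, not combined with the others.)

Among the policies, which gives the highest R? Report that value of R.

-107

Policy A (T := 164):
  V = 84
  G = 34
  T = 164
  R = 59 − 5·84 + 164 = -197
Policy B (V + 17, G − 10):
  V = 84 + 17 = 101
  G = 34 − 10 = 24
  T = 113 + 2·101 + 24 = 339
  R = 59 − 5·101 + 339 = -107
Policy C (V + 11, T := -11):
  V = 84 + 11 = 95
  G = 34
  T = -11
  R = 59 − 5·95 + (-11) = -427
Comparing — Policy A: R=-197, Policy B: R=-107, Policy C: R=-427. Highest is -107 (Policy B).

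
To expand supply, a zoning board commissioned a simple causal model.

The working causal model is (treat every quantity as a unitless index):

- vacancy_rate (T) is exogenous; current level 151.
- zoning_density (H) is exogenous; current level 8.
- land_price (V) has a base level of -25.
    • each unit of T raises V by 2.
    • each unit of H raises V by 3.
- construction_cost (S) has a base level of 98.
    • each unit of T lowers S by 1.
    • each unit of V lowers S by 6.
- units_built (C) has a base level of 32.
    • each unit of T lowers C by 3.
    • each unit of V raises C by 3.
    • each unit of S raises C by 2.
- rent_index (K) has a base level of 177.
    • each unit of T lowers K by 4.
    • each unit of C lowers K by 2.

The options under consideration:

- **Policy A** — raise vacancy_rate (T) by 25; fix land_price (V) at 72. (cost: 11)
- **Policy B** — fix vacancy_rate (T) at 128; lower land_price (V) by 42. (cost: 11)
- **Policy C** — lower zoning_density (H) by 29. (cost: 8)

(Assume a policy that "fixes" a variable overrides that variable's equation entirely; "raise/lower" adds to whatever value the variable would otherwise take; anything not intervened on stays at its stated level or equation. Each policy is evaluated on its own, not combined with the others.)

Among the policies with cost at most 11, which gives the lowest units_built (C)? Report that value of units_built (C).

-2453

Policy A (T + 25, V := 72):
  T = 151 + 25 = 176
  H = 8
  V = 72
  S = 98 − 176 − 6·72 = -510
  C = 32 − 3·176 + 3·72 + 2·(-510) = -1300
Policy B (T := 128, V − 42):
  T = 128
  H = 8
  V = -25 + 2·128 + 3·8 (−42 from intervention) = 213
  S = 98 − 128 − 6·213 = -1308
  C = 32 − 3·128 + 3·213 + 2·(-1308) = -2329
Policy C (H − 29):
  T = 151
  H = 8 − 29 = -21
  V = -25 + 2·151 + 3·(-21) = 214
  S = 98 − 151 − 6·214 = -1337
  C = 32 − 3·151 + 3·214 + 2·(-1337) = -2453
Comparing — Policy A: C=-1300, Policy B: C=-2329, Policy C: C=-2453. Lowest is -2453 (Policy C).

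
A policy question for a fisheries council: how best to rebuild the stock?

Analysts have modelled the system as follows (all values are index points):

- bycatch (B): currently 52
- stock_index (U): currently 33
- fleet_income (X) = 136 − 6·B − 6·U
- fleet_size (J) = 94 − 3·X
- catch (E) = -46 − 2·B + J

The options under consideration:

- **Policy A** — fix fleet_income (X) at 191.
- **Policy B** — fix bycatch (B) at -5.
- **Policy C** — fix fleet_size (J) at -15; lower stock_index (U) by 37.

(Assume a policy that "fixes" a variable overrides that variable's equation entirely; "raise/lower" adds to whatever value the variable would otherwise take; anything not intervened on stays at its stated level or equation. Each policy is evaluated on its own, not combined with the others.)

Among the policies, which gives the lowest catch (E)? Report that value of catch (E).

Policy A (X := 191):
  B = 52
  U = 33
  X = 191
  J = 94 − 3·191 = -479
  E = -46 − 2·52 + (-479) = -629
Policy B (B := -5):
  B = -5
  U = 33
  X = 136 − 6·(-5) − 6·33 = -32
  J = 94 − 3·(-32) = 190
  E = -46 − 2·(-5) + 190 = 154
Policy C (J := -15, U − 37):
  B = 52
  U = 33 − 37 = -4
  X = 136 − 6·52 − 6·(-4) = -152
  J = -15
  E = -46 − 2·52 + (-15) = -165
Comparing — Policy A: E=-629, Policy B: E=154, Policy C: E=-165. Lowest is -629 (Policy A).

-629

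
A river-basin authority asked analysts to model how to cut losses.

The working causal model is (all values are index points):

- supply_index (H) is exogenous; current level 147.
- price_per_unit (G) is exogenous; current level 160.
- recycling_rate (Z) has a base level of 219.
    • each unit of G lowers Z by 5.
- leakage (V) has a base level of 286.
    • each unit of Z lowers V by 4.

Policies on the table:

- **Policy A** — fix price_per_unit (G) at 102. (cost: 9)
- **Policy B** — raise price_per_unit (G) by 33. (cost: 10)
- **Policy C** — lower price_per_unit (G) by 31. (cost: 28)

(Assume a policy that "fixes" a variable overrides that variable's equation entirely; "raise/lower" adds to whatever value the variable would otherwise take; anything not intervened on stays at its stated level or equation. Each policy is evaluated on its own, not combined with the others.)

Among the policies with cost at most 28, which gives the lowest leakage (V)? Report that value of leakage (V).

Policy A (G := 102):
  G = 102
  Z = 219 − 5·102 = -291
  V = 286 − 4·(-291) = 1450
Policy B (G + 33):
  G = 160 + 33 = 193
  Z = 219 − 5·193 = -746
  V = 286 − 4·(-746) = 3270
Policy C (G − 31):
  G = 160 − 31 = 129
  Z = 219 − 5·129 = -426
  V = 286 − 4·(-426) = 1990
Comparing — Policy A: V=1450, Policy B: V=3270, Policy C: V=1990. Lowest is 1450 (Policy A).

1450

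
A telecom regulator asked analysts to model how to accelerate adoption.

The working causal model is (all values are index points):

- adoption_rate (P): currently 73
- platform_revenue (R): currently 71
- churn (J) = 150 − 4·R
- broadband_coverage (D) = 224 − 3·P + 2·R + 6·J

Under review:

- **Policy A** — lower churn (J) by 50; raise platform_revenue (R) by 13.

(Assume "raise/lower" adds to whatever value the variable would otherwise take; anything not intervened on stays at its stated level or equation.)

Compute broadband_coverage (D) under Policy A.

Policy A (J − 50, R + 13):
  P = 73
  R = 71 + 13 = 84
  J = 150 − 4·84 (−50 from intervention) = -236
  D = 224 − 3·73 + 2·84 + 6·(-236) = -1243

-1243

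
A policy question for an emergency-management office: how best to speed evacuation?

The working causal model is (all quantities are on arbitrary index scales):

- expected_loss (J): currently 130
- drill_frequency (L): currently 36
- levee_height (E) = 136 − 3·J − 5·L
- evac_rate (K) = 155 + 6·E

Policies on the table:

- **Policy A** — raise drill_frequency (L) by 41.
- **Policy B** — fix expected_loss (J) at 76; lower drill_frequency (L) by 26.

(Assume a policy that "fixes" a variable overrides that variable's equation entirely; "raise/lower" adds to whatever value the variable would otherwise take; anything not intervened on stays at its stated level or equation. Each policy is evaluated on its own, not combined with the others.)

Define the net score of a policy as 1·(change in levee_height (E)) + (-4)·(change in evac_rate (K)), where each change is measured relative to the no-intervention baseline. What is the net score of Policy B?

-6716

Baseline:
  J = 130
  L = 36
  E = 136 − 3·130 − 5·36 = -434
  K = 155 + 6·(-434) = -2449
Policy B (J := 76, L − 26):
  J = 76
  L = 36 − 26 = 10
  E = 136 − 3·76 − 5·10 = -142
  K = 155 + 6·(-142) = -697
ΔE = -142 − (-434) = 292; ΔK = -697 − (-2449) = 1752
Score = 1·292 + (-4)·1752 = -6716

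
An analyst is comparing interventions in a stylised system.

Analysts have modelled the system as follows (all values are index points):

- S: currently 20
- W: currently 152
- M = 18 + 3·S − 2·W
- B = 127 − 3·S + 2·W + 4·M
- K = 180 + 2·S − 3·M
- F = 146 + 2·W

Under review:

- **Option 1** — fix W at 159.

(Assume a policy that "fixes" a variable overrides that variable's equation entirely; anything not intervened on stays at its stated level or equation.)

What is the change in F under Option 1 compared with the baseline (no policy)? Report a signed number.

14

Baseline:
  W = 152
  F = 146 + 2·152 = 450
Option 1 (W := 159):
  W = 159
  F = 146 + 2·159 = 464
Change in F: 464 − 450 = 14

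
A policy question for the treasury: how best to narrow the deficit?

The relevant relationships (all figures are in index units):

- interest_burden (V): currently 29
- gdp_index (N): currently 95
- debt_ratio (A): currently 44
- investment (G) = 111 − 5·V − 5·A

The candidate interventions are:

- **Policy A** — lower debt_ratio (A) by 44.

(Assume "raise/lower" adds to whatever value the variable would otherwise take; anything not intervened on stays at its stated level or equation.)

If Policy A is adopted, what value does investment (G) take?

Policy A (A − 44):
  V = 29
  A = 44 − 44 = 0
  G = 111 − 5·29 − 5·0 = -34

-34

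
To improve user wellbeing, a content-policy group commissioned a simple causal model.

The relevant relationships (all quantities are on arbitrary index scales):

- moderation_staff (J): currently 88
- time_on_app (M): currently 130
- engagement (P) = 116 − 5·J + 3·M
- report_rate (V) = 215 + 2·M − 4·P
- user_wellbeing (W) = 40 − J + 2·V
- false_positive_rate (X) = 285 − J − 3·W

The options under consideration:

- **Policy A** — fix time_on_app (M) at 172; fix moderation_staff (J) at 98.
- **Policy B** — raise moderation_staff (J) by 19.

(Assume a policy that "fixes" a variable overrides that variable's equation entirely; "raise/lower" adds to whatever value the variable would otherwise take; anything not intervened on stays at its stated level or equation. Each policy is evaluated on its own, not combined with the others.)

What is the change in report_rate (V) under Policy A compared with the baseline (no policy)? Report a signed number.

-220

Baseline:
  J = 88
  M = 130
  P = 116 − 5·88 + 3·130 = 66
  V = 215 + 2·130 − 4·66 = 211
Policy A (M := 172, J := 98):
  J = 98
  M = 172
  P = 116 − 5·98 + 3·172 = 142
  V = 215 + 2·172 − 4·142 = -9
Change in V: -9 − 211 = -220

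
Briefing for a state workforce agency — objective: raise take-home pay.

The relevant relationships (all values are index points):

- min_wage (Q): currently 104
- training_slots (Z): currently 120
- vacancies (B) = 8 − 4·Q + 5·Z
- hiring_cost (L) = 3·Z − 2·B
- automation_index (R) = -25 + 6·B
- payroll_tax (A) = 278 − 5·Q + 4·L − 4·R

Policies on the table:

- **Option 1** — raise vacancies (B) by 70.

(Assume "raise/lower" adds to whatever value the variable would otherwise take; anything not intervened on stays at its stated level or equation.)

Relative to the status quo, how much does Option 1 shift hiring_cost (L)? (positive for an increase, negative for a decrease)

Baseline:
  Q = 104
  Z = 120
  B = 8 − 4·104 + 5·120 = 192
  L = 0 + 3·120 − 2·192 = -24
Option 1 (B + 70):
  Q = 104
  Z = 120
  B = 8 − 4·104 + 5·120 (+70 from intervention) = 262
  L = 0 + 3·120 − 2·262 = -164
Change in L: -164 − (-24) = -140

-140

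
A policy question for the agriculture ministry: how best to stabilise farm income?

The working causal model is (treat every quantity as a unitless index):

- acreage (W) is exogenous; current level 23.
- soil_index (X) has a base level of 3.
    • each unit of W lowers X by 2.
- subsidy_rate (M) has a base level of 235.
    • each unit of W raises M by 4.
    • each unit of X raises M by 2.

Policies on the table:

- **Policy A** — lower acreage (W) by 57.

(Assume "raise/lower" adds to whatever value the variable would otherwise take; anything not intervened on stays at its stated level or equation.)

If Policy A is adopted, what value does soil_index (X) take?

Policy A (W − 57):
  W = 23 − 57 = -34
  X = 3 − 2·(-34) = 71

71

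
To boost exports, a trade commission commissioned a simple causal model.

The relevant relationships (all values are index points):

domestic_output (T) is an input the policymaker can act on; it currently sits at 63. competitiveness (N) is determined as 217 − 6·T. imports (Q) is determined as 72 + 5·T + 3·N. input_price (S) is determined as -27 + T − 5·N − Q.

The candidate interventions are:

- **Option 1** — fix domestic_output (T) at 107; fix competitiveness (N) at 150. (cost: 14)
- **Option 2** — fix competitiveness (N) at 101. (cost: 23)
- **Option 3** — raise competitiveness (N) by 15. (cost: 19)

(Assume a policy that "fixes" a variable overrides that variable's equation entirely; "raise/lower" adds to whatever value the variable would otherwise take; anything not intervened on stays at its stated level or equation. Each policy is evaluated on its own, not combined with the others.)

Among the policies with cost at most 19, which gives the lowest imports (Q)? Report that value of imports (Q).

Option 1 (T := 107, N := 150):
  T = 107
  N = 150
  Q = 72 + 5·107 + 3·150 = 1057
Option 3 (N + 15):
  T = 63
  N = 217 − 6·63 (+15 from intervention) = -146
  Q = 72 + 5·63 + 3·(-146) = -51
Comparing — Option 1: Q=1057, Option 3: Q=-51. Lowest is -51 (Option 3).

-51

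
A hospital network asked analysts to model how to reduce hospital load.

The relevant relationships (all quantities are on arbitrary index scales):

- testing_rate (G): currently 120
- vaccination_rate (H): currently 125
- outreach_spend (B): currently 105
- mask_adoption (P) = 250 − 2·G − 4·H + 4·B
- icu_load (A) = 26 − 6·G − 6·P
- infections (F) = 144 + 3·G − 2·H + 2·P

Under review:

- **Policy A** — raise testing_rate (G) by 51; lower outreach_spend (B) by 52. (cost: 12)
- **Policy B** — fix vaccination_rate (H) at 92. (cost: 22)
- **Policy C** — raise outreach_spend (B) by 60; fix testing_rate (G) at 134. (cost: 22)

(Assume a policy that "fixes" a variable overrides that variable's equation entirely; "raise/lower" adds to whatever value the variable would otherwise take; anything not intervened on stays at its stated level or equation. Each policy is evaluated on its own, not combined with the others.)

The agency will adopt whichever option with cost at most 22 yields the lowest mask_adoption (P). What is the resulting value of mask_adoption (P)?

-380

Policy A (G + 51, B − 52):
  G = 120 + 51 = 171
  H = 125
  B = 105 − 52 = 53
  P = 250 − 2·171 − 4·125 + 4·53 = -380
Policy B (H := 92):
  G = 120
  H = 92
  B = 105
  P = 250 − 2·120 − 4·92 + 4·105 = 62
Policy C (B + 60, G := 134):
  G = 134
  H = 125
  B = 105 + 60 = 165
  P = 250 − 2·134 − 4·125 + 4·165 = 142
Comparing — Policy A: P=-380, Policy B: P=62, Policy C: P=142. Lowest is -380 (Policy A).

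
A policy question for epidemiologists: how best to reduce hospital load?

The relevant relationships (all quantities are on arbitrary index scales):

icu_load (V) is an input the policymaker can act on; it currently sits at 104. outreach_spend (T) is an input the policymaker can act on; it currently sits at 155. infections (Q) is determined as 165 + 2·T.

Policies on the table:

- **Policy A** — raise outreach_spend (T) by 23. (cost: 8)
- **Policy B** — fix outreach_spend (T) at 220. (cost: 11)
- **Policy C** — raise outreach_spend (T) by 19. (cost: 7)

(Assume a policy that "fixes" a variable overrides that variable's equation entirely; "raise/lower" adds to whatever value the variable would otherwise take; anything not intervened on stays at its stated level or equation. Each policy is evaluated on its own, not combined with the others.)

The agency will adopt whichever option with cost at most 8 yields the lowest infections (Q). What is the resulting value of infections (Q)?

Policy A (T + 23):
  T = 155 + 23 = 178
  Q = 165 + 2·178 = 521
Policy C (T + 19):
  T = 155 + 19 = 174
  Q = 165 + 2·174 = 513
Comparing — Policy A: Q=521, Policy C: Q=513. Lowest is 513 (Policy C).

513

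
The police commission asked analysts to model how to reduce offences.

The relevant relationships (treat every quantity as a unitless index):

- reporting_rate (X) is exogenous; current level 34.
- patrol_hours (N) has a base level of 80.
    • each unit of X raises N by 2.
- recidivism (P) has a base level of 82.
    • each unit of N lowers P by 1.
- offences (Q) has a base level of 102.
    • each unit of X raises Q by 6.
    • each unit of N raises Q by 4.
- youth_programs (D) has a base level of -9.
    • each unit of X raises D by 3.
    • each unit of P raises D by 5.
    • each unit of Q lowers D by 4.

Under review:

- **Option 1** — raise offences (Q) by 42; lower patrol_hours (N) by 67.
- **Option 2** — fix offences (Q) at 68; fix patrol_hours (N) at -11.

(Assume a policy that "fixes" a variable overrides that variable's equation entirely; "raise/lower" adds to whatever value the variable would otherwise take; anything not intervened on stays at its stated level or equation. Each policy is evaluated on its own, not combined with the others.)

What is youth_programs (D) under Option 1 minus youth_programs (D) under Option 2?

Option 1 (Q + 42, N − 67):
  X = 34
  N = 80 + 2·34 (−67 from intervention) = 81
  P = 82 − 81 = 1
  Q = 102 + 6·34 + 4·81 (+42 from intervention) = 672
  D = -9 + 3·34 + 5·1 − 4·672 = -2590
Option 2 (Q := 68, N := -11):
  X = 34
  N = -11
  P = 82 − (-11) = 93
  Q = 68
  D = -9 + 3·34 + 5·93 − 4·68 = 286
D: -2590 − 286 = -2876

-2876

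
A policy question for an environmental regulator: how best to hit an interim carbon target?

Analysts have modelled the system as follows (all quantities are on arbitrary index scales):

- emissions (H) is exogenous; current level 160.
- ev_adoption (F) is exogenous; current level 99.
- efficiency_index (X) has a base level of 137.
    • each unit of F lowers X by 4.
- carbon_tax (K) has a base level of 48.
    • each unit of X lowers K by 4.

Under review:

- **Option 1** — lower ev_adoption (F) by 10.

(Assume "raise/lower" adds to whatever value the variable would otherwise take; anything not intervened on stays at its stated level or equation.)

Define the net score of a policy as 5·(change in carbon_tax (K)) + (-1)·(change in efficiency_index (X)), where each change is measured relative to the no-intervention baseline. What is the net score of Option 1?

-840

Baseline:
  F = 99
  X = 137 − 4·99 = -259
  K = 48 − 4·(-259) = 1084
Option 1 (F − 10):
  F = 99 − 10 = 89
  X = 137 − 4·89 = -219
  K = 48 − 4·(-219) = 924
ΔK = 924 − 1084 = -160; ΔX = -219 − (-259) = 40
Score = 5·(-160) + (-1)·40 = -840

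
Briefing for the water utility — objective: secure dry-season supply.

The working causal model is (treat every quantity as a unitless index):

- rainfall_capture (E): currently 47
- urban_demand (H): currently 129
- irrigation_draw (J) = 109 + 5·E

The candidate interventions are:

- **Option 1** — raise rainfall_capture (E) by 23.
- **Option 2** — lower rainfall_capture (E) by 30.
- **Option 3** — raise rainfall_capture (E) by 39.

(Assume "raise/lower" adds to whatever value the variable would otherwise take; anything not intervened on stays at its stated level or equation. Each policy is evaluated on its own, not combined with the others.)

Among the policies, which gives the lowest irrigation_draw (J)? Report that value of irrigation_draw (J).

194

Option 1 (E + 23):
  E = 47 + 23 = 70
  J = 109 + 5·70 = 459
Option 2 (E − 30):
  E = 47 − 30 = 17
  J = 109 + 5·17 = 194
Option 3 (E + 39):
  E = 47 + 39 = 86
  J = 109 + 5·86 = 539
Comparing — Option 1: J=459, Option 2: J=194, Option 3: J=539. Lowest is 194 (Option 2).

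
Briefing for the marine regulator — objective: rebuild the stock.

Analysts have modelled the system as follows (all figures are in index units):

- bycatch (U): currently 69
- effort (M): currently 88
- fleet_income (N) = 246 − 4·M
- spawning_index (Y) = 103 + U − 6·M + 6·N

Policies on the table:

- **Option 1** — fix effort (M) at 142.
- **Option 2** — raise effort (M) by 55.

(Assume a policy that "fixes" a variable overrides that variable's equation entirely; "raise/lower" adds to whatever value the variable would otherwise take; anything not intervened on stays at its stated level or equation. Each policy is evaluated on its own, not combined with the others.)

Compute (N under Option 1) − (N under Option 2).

Option 1 (M := 142):
  M = 142
  N = 246 − 4·142 = -322
Option 2 (M + 55):
  M = 88 + 55 = 143
  N = 246 − 4·143 = -326
N: -322 − (-326) = 4

4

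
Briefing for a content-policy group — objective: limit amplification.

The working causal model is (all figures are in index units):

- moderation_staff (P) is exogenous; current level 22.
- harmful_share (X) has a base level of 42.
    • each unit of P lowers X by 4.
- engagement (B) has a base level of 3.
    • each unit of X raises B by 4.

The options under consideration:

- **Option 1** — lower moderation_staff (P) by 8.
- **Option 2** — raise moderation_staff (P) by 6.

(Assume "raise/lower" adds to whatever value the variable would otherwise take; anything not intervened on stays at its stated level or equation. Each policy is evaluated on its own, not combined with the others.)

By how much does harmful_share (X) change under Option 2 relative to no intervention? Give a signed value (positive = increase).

Baseline:
  P = 22
  X = 42 − 4·22 = -46
Option 2 (P + 6):
  P = 22 + 6 = 28
  X = 42 − 4·28 = -70
Change in X: -70 − (-46) = -24

-24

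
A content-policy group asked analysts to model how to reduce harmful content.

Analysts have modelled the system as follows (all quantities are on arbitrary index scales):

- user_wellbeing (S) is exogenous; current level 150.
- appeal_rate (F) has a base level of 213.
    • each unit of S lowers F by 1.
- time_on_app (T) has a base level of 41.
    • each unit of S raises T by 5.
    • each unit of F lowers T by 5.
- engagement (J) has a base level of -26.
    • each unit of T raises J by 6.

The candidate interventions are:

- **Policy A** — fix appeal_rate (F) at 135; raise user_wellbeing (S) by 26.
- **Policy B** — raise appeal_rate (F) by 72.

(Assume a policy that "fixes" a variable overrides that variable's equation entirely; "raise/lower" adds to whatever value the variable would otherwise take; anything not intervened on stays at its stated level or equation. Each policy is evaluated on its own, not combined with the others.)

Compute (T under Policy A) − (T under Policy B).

Policy A (F := 135, S + 26):
  S = 150 + 26 = 176
  F = 135
  T = 41 + 5·176 − 5·135 = 246
Policy B (F + 72):
  S = 150
  F = 213 − 150 (+72 from intervention) = 135
  T = 41 + 5·150 − 5·135 = 116
T: 246 − 116 = 130

130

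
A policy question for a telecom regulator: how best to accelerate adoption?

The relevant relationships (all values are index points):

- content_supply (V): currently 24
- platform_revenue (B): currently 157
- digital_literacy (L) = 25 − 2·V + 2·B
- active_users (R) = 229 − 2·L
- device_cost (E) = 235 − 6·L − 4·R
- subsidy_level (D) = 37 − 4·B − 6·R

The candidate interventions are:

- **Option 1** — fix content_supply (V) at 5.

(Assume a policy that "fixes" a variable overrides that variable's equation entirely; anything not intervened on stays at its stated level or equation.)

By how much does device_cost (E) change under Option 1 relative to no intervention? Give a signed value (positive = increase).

76

Baseline:
  V = 24
  B = 157
  L = 25 − 2·24 + 2·157 = 291
  R = 229 − 2·291 = -353
  E = 235 − 6·291 − 4·(-353) = -99
Option 1 (V := 5):
  V = 5
  B = 157
  L = 25 − 2·5 + 2·157 = 329
  R = 229 − 2·329 = -429
  E = 235 − 6·329 − 4·(-429) = -23
Change in E: -23 − (-99) = 76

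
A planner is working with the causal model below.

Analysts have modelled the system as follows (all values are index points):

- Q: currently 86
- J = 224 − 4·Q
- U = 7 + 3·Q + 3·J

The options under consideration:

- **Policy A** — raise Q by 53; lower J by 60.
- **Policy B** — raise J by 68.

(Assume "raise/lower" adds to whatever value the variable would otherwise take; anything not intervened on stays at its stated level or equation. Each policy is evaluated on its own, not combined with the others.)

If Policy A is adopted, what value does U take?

Policy A (Q + 53, J − 60):
  Q = 86 + 53 = 139
  J = 224 − 4·139 (−60 from intervention) = -392
  U = 7 + 3·139 + 3·(-392) = -752

-752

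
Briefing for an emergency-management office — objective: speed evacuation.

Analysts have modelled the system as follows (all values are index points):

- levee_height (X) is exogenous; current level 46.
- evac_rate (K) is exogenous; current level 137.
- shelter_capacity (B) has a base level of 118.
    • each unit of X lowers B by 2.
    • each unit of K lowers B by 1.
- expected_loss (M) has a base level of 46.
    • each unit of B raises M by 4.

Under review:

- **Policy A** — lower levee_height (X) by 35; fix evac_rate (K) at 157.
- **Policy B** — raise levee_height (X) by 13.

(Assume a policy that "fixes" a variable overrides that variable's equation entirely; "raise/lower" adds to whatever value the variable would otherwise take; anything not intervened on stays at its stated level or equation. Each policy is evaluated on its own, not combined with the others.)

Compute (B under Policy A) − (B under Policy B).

Policy A (X − 35, K := 157):
  X = 46 − 35 = 11
  K = 157
  B = 118 − 2·11 − 157 = -61
Policy B (X + 13):
  X = 46 + 13 = 59
  K = 137
  B = 118 − 2·59 − 137 = -137
B: -61 − (-137) = 76

76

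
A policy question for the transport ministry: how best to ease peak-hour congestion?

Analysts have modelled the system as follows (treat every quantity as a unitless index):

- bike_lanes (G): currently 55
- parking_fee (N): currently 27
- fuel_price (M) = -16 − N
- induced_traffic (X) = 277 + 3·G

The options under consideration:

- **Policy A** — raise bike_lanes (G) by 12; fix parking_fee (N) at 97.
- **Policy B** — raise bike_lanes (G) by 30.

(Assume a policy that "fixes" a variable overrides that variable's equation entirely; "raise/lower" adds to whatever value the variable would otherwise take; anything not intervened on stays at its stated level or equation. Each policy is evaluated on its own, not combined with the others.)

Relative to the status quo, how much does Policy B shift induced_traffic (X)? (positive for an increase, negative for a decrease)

Baseline:
  G = 55
  X = 277 + 3·55 = 442
Policy B (G + 30):
  G = 55 + 30 = 85
  X = 277 + 3·85 = 532
Change in X: 532 − 442 = 90

90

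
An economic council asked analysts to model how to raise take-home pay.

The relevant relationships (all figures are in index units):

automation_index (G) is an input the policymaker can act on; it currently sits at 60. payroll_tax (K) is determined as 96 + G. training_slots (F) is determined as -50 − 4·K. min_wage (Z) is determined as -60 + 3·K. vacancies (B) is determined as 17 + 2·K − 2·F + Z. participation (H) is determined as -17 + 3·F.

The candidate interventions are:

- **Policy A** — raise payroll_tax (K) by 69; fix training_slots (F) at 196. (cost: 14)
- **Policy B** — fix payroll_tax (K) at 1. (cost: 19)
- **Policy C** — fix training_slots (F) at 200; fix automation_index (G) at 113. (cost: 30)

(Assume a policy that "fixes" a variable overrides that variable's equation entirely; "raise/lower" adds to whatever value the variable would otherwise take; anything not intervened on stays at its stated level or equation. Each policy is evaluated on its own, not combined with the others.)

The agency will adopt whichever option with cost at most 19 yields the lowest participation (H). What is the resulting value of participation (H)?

Policy A (K + 69, F := 196):
  G = 60
  K = 96 + 60 (+69 from intervention) = 225
  F = 196
  H = -17 + 3·196 = 571
Policy B (K := 1):
  G = 60
  K = 1
  F = -50 − 4·1 = -54
  H = -17 + 3·(-54) = -179
Comparing — Policy A: H=571, Policy B: H=-179. Lowest is -179 (Policy B).

-179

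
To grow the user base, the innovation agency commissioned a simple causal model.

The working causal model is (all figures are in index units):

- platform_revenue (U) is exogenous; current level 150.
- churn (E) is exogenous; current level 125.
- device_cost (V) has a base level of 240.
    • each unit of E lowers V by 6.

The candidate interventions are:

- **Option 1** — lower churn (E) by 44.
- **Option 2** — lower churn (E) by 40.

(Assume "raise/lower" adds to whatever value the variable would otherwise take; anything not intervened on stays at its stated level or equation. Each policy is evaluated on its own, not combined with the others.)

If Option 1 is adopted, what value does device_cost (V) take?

-246

Option 1 (E − 44):
  E = 125 − 44 = 81
  V = 240 − 6·81 = -246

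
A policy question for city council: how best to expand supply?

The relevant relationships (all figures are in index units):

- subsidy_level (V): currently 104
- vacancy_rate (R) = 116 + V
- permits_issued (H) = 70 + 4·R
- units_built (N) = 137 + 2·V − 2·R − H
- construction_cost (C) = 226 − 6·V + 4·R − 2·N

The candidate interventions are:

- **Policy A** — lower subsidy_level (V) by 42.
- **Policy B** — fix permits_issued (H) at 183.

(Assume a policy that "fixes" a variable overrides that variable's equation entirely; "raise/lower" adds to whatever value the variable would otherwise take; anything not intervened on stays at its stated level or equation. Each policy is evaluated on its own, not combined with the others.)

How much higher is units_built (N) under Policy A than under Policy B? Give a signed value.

-599

Policy A (V − 42):
  V = 104 − 42 = 62
  R = 116 + 62 = 178
  H = 70 + 4·178 = 782
  N = 137 + 2·62 − 2·178 − 782 = -877
Policy B (H := 183):
  V = 104
  R = 116 + 104 = 220
  H = 183
  N = 137 + 2·104 − 2·220 − 183 = -278
N: -877 − (-278) = -599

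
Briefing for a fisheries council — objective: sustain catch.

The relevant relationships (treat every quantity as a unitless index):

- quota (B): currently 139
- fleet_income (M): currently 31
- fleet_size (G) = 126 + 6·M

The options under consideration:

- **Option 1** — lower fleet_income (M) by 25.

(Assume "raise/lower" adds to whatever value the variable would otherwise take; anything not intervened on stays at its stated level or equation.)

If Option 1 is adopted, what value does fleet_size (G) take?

162

Option 1 (M − 25):
  M = 31 − 25 = 6
  G = 126 + 6·6 = 162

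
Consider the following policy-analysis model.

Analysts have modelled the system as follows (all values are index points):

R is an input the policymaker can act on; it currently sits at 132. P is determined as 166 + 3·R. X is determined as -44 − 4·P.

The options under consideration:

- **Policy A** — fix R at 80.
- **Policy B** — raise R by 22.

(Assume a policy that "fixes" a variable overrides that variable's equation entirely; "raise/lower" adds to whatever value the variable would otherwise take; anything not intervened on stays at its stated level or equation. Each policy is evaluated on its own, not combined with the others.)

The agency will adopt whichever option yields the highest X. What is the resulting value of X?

-1668

Policy A (R := 80):
  R = 80
  P = 166 + 3·80 = 406
  X = -44 − 4·406 = -1668
Policy B (R + 22):
  R = 132 + 22 = 154
  P = 166 + 3·154 = 628
  X = -44 − 4·628 = -2556
Comparing — Policy A: X=-1668, Policy B: X=-2556. Highest is -1668 (Policy A).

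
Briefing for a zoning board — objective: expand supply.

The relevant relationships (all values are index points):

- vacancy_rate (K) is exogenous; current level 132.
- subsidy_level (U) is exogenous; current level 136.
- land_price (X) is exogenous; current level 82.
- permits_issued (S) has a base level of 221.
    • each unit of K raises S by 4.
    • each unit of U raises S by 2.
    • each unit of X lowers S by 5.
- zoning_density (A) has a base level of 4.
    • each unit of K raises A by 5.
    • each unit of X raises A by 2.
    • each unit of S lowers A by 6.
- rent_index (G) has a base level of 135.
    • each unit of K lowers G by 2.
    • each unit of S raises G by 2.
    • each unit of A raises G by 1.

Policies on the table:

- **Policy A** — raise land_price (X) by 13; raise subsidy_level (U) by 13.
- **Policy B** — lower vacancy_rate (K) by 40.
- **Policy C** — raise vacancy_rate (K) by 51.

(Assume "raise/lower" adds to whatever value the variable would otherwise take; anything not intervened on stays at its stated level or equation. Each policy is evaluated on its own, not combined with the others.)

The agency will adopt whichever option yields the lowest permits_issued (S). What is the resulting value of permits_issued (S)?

Policy A (X + 13, U + 13):
  K = 132
  U = 136 + 13 = 149
  X = 82 + 13 = 95
  S = 221 + 4·132 + 2·149 − 5·95 = 572
Policy B (K − 40):
  K = 132 − 40 = 92
  U = 136
  X = 82
  S = 221 + 4·92 + 2·136 − 5·82 = 451
Policy C (K + 51):
  K = 132 + 51 = 183
  U = 136
  X = 82
  S = 221 + 4·183 + 2·136 − 5·82 = 815
Comparing — Policy A: S=572, Policy B: S=451, Policy C: S=815. Lowest is 451 (Policy B).

451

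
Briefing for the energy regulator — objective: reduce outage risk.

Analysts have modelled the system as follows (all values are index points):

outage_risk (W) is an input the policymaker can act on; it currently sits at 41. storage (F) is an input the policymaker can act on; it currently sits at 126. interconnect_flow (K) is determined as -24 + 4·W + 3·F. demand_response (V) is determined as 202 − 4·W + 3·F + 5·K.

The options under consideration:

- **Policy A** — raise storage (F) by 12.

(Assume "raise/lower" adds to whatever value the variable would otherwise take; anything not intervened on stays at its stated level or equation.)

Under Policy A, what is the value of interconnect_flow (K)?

554

Policy A (F + 12):
  W = 41
  F = 126 + 12 = 138
  K = -24 + 4·41 + 3·138 = 554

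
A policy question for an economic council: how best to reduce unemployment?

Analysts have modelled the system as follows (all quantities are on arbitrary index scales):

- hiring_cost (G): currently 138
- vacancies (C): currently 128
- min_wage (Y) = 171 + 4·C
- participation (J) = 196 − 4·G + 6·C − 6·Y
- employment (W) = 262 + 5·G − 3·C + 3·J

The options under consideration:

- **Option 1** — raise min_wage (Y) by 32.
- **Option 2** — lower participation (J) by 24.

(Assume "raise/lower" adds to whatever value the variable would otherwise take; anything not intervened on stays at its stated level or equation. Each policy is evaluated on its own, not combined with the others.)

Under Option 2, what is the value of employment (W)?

-10562

Option 2 (J − 24):
  G = 138
  C = 128
  Y = 171 + 4·128 = 683
  J = 196 − 4·138 + 6·128 − 6·683 (−24 from intervention) = -3710
  W = 262 + 5·138 − 3·128 + 3·(-3710) = -10562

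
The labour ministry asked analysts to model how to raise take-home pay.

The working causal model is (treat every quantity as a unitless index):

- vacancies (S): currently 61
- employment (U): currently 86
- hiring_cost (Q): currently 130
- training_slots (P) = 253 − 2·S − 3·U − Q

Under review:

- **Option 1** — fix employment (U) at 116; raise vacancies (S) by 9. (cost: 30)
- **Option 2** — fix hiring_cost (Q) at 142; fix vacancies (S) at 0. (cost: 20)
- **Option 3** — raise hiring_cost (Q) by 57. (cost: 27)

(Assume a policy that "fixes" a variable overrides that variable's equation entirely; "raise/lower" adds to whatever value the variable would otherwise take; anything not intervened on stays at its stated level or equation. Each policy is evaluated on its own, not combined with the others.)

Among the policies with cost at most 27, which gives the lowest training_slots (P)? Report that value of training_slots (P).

-314

Option 2 (Q := 142, S := 0):
  S = 0
  U = 86
  Q = 142
  P = 253 − 2·0 − 3·86 − 142 = -147
Option 3 (Q + 57):
  S = 61
  U = 86
  Q = 130 + 57 = 187
  P = 253 − 2·61 − 3·86 − 187 = -314
Comparing — Option 2: P=-147, Option 3: P=-314. Lowest is -314 (Option 3).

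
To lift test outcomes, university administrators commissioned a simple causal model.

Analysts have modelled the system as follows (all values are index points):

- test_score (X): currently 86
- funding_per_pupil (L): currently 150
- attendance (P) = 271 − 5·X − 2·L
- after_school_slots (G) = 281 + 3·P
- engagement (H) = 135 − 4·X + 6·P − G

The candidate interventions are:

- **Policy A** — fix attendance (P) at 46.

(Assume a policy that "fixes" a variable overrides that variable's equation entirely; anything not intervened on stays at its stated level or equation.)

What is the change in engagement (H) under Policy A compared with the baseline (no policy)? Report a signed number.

Baseline:
  X = 86
  L = 150
  P = 271 − 5·86 − 2·150 = -459
  G = 281 + 3·(-459) = -1096
  H = 135 − 4·86 + 6·(-459) − (-1096) = -1867
Policy A (P := 46):
  X = 86
  L = 150
  P = 46
  G = 281 + 3·46 = 419
  H = 135 − 4·86 + 6·46 − 419 = -352
Change in H: -352 − (-1867) = 1515

1515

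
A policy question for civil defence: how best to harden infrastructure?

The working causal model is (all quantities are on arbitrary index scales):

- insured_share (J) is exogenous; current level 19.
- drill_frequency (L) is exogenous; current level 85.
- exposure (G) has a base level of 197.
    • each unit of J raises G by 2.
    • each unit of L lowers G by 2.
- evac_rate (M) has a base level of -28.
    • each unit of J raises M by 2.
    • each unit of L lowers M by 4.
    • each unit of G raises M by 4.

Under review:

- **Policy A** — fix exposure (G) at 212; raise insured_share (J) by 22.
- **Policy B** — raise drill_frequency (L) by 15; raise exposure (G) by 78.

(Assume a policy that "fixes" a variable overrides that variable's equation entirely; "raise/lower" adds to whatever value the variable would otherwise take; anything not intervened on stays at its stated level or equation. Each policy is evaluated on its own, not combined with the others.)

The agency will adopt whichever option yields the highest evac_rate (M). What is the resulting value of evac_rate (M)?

562

Policy A (G := 212, J + 22):
  J = 19 + 22 = 41
  L = 85
  G = 212
  M = -28 + 2·41 − 4·85 + 4·212 = 562
Policy B (L + 15, G + 78):
  J = 19
  L = 85 + 15 = 100
  G = 197 + 2·19 − 2·100 (+78 from intervention) = 113
  M = -28 + 2·19 − 4·100 + 4·113 = 62
Comparing — Policy A: M=562, Policy B: M=62. Highest is 562 (Policy A).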